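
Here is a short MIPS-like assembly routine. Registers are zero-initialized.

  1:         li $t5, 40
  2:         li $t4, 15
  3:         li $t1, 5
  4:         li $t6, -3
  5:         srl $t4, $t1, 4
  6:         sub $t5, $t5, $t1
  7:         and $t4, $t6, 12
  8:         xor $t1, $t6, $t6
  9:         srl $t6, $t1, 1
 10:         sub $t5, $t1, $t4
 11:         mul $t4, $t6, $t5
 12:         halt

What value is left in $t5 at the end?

-12

$t5=40
$t4=15
$t1=5
$t6=-3
$t4=5>>4=0
$t5=40-5=35
$t4=(-3)&12=12
$t1=(-3)^(-3)=0
$t6=0>>1=0
$t5=0-12=-12
$t4=0*(-12)=0
halt.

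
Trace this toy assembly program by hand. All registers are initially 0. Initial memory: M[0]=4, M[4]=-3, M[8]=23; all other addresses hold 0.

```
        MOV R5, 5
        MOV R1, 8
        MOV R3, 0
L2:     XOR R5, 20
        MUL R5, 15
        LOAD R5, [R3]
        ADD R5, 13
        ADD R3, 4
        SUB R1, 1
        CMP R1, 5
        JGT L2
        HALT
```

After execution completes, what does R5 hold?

36

after MOV R5, 5: R5=5
after MOV R1, 8: R1=8
after MOV R3, 0: R3=0
after XOR R5, 20: R5=5^20=17
after MUL R5, 15: R5=17*15=255
after LOAD R5, [R3]: R5=M[0]=4
after ADD R5, 13: R5=4+13=17
after ADD R3, 4: R3=0+4=4
after SUB R1, 1: R1=8-1=7
CMP R1, 5  (cmp 7,5)
JGT L2: taken
after XOR R5, 20: R5=17^20=5
after MUL R5, 15: R5=5*15=75
after LOAD R5, [R3]: R5=M[4]=-3
after ADD R5, 13: R5=(-3)+13=10
after ADD R3, 4: R3=4+4=8
after SUB R1, 1: R1=7-1=6
CMP R1, 5  (cmp 6,5)
JGT L2: taken
after XOR R5, 20: R5=10^20=30
after MUL R5, 15: R5=30*15=450
after LOAD R5, [R3]: R5=M[8]=23
after ADD R5, 13: R5=23+13=36
after ADD R3, 4: R3=8+4=12
after SUB R1, 1: R1=6-1=5
CMP R1, 5  (cmp 5,5)
JGT L2: not taken
halt.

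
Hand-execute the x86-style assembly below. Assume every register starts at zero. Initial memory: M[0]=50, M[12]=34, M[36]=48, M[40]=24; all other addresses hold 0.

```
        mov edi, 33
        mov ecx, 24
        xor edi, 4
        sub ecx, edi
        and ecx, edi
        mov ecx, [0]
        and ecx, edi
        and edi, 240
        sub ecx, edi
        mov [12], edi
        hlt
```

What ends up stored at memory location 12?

32

after mov edi, 33: edi=33
after mov ecx, 24: ecx=24
after xor edi, 4: edi=33^4=37
after sub ecx, edi: ecx=24-37=-13
after and ecx, edi: ecx=(-13)&37=33
after mov ecx, [0]: ecx=M[0]=50
after and ecx, edi: ecx=50&37=32
after and edi, 240: edi=37&240=32
after sub ecx, edi: ecx=32-32=0
mov [12], edi → M[12]=32
halt.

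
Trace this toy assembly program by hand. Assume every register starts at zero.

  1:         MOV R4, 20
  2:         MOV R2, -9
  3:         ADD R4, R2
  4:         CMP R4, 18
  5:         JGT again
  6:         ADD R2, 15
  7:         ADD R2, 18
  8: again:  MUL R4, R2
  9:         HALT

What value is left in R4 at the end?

264

R4=20
R2=-9
R4=20+(-9)=11
CMP R4, 18  (cmp 11,18)
JGT again: not taken
R2=(-9)+15=6
R2=6+18=24
R4=11*24=264
halt.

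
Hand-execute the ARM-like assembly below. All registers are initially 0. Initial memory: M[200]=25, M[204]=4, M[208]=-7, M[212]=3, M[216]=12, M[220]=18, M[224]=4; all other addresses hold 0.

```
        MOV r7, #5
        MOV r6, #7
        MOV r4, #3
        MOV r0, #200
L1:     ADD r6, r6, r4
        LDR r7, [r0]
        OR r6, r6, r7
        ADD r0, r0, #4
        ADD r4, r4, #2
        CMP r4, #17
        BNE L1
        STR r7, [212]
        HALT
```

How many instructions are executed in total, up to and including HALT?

55

MOV r7, #5 → r7=5
MOV r6, #7 → r6=7
MOV r4, #3 → r4=3
MOV r0, #200 → r0=200
ADD r6, r6, r4 → r6=7+3=10
LDR r7, [r0] → r7=M[200]=25
OR r6, r6, r7 → r6=10|25=27
ADD r0, r0, #4 → r0=200+4=204
ADD r4, r4, #2 → r4=3+2=5
CMP r4, #17  (cmp 5,17)
BNE L1: taken
ADD r6, r6, r4 → r6=27+5=32
LDR r7, [r0] → r7=M[204]=4
OR r6, r6, r7 → r6=32|4=36
ADD r0, r0, #4 → r0=204+4=208
ADD r4, r4, #2 → r4=5+2=7
CMP r4, #17  (cmp 7,17)
BNE L1: taken
ADD r6, r6, r4 → r6=36+7=43
LDR r7, [r0] → r7=M[208]=-7
OR r6, r6, r7 → r6=43|(-7)=-5
ADD r0, r0, #4 → r0=208+4=212
ADD r4, r4, #2 → r4=7+2=9
CMP r4, #17  (cmp 9,17)
BNE L1: taken
ADD r6, r6, r4 → r6=(-5)+9=4
LDR r7, [r0] → r7=M[212]=3
OR r6, r6, r7 → r6=4|3=7
ADD r0, r0, #4 → r0=212+4=216
ADD r4, r4, #2 → r4=9+2=11
CMP r4, #17  (cmp 11,17)
BNE L1: taken
ADD r6, r6, r4 → r6=7+11=18
LDR r7, [r0] → r7=M[216]=12
OR r6, r6, r7 → r6=18|12=30
ADD r0, r0, #4 → r0=216+4=220
ADD r4, r4, #2 → r4=11+2=13
CMP r4, #17  (cmp 13,17)
BNE L1: taken
ADD r6, r6, r4 → r6=30+13=43
LDR r7, [r0] → r7=M[220]=18
OR r6, r6, r7 → r6=43|18=59
ADD r0, r0, #4 → r0=220+4=224
ADD r4, r4, #2 → r4=13+2=15
CMP r4, #17  (cmp 15,17)
BNE L1: taken
ADD r6, r6, r4 → r6=59+15=74
LDR r7, [r0] → r7=M[224]=4
OR r6, r6, r7 → r6=74|4=78
ADD r0, r0, #4 → r0=224+4=228
ADD r4, r4, #2 → r4=15+2=17
CMP r4, #17  (cmp 17,17)
BNE L1: not taken
STR r7, [212] → M[212]=4
halt.
Total executed instructions: 55.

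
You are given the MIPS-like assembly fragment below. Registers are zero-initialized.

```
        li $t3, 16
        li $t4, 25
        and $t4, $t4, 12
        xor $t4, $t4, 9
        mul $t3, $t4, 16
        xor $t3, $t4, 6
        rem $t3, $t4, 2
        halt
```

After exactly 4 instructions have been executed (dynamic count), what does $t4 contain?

after li $t3, 16: $t3=16
after li $t4, 25: $t4=25
after and $t4, $t4, 12: $t4=25&12=8
after xor $t4, $t4, 9: $t4=8^9=1
After step 4: $t4 = 1.

1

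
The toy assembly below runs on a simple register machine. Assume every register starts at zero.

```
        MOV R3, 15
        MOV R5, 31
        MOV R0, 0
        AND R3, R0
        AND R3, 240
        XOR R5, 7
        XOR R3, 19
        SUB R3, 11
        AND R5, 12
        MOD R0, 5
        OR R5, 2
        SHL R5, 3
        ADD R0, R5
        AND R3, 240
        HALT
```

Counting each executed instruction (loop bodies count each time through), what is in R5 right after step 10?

MOV R3, 15 → R3=15
MOV R5, 31 → R5=31
MOV R0, 0 → R0=0
AND R3, R0 → R3=15&0=0
AND R3, 240 → R3=0&240=0
XOR R5, 7 → R5=31^7=24
XOR R3, 19 → R3=0^19=19
SUB R3, 11 → R3=19-11=8
AND R5, 12 → R5=24&12=8
MOD R0, 5 → R0=0%5=0
After step 10: R5 = 8.

8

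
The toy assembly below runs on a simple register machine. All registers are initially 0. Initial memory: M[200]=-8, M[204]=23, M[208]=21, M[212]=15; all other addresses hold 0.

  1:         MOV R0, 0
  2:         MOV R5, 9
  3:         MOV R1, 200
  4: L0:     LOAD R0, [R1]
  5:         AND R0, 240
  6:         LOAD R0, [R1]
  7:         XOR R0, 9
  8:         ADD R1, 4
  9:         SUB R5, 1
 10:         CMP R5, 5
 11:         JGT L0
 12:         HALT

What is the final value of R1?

after MOV R0, 0: R0=0
after MOV R5, 9: R5=9
after MOV R1, 200: R1=200
after LOAD R0, [R1]: R0=M[200]=-8
after AND R0, 240: R0=(-8)&240=240
after LOAD R0, [R1]: R0=M[200]=-8
after XOR R0, 9: R0=(-8)^9=-15
after ADD R1, 4: R1=200+4=204
after SUB R5, 1: R5=9-1=8
CMP R5, 5  (cmp 8,5)
JGT L0: taken
after LOAD R0, [R1]: R0=M[204]=23
after AND R0, 240: R0=23&240=16
after LOAD R0, [R1]: R0=M[204]=23
after XOR R0, 9: R0=23^9=30
after ADD R1, 4: R1=204+4=208
after SUB R5, 1: R5=8-1=7
CMP R5, 5  (cmp 7,5)
JGT L0: taken
after LOAD R0, [R1]: R0=M[208]=21
after AND R0, 240: R0=21&240=16
after LOAD R0, [R1]: R0=M[208]=21
after XOR R0, 9: R0=21^9=28
after ADD R1, 4: R1=208+4=212
after SUB R5, 1: R5=7-1=6
CMP R5, 5  (cmp 6,5)
JGT L0: taken
after LOAD R0, [R1]: R0=M[212]=15
after AND R0, 240: R0=15&240=0
after LOAD R0, [R1]: R0=M[212]=15
after XOR R0, 9: R0=15^9=6
after ADD R1, 4: R1=212+4=216
after SUB R5, 1: R5=6-1=5
CMP R5, 5  (cmp 5,5)
JGT L0: not taken
halt.

216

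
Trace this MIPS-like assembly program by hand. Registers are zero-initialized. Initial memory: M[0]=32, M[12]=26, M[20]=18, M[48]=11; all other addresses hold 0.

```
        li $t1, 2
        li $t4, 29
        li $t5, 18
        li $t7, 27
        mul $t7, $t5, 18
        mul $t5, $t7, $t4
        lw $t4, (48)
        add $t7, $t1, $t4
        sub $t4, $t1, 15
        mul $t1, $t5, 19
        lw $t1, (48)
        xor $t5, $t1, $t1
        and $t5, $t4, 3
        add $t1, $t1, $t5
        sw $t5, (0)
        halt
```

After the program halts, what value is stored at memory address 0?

3

$t1=2
$t4=29
$t5=18
$t7=27
$t7=18*18=324
$t5=324*29=9396
$t4=M[48]=11
$t7=2+11=13
$t4=2-15=-13
$t1=9396*19=178524
$t1=M[48]=11
$t5=11^11=0
$t5=(-13)&3=3
$t1=11+3=14
sw $t5, (0) → M[0]=3
halt.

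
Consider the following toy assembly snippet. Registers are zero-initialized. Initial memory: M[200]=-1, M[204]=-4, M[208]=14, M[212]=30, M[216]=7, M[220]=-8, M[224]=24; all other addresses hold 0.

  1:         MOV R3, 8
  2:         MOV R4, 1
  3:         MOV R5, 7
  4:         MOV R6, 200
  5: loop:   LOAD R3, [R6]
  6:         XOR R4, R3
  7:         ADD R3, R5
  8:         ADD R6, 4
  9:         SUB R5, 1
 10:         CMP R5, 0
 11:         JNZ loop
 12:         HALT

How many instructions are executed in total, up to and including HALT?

54

after MOV R3, 8: R3=8
after MOV R4, 1: R4=1
after MOV R5, 7: R5=7
after MOV R6, 200: R6=200
after LOAD R3, [R6]: R3=M[200]=-1
after XOR R4, R3: R4=1^(-1)=-2
after ADD R3, R5: R3=(-1)+7=6
after ADD R6, 4: R6=200+4=204
after SUB R5, 1: R5=7-1=6
CMP R5, 0  (cmp 6,0)
JNZ loop: taken
after LOAD R3, [R6]: R3=M[204]=-4
after XOR R4, R3: R4=(-2)^(-4)=2
after ADD R3, R5: R3=(-4)+6=2
after ADD R6, 4: R6=204+4=208
after SUB R5, 1: R5=6-1=5
CMP R5, 0  (cmp 5,0)
JNZ loop: taken
after LOAD R3, [R6]: R3=M[208]=14
after XOR R4, R3: R4=2^14=12
after ADD R3, R5: R3=14+5=19
after ADD R6, 4: R6=208+4=212
after SUB R5, 1: R5=5-1=4
CMP R5, 0  (cmp 4,0)
JNZ loop: taken
after LOAD R3, [R6]: R3=M[212]=30
after XOR R4, R3: R4=12^30=18
after ADD R3, R5: R3=30+4=34
after ADD R6, 4: R6=212+4=216
after SUB R5, 1: R5=4-1=3
CMP R5, 0  (cmp 3,0)
JNZ loop: taken
after LOAD R3, [R6]: R3=M[216]=7
after XOR R4, R3: R4=18^7=21
after ADD R3, R5: R3=7+3=10
after ADD R6, 4: R6=216+4=220
after SUB R5, 1: R5=3-1=2
CMP R5, 0  (cmp 2,0)
JNZ loop: taken
after LOAD R3, [R6]: R3=M[220]=-8
after XOR R4, R3: R4=21^(-8)=-19
after ADD R3, R5: R3=(-8)+2=-6
after ADD R6, 4: R6=220+4=224
after SUB R5, 1: R5=2-1=1
CMP R5, 0  (cmp 1,0)
JNZ loop: taken
after LOAD R3, [R6]: R3=M[224]=24
after XOR R4, R3: R4=(-19)^24=-11
after ADD R3, R5: R3=24+1=25
after ADD R6, 4: R6=224+4=228
after SUB R5, 1: R5=1-1=0
CMP R5, 0  (cmp 0,0)
JNZ loop: not taken
halt.
Total executed instructions: 54.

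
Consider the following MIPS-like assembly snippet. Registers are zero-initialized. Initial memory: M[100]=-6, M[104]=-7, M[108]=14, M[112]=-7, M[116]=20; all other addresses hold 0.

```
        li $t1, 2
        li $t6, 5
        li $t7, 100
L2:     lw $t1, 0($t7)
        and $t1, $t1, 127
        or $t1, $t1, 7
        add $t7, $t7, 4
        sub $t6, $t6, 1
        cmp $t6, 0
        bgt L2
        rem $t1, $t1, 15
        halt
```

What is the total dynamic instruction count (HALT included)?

li $t1, 2 → $t1=2
li $t6, 5 → $t6=5
li $t7, 100 → $t7=100
lw $t1, 0($t7) → $t1=M[100]=-6
and $t1, $t1, 127 → $t1=(-6)&127=122
or $t1, $t1, 7 → $t1=122|7=127
add $t7, $t7, 4 → $t7=100+4=104
sub $t6, $t6, 1 → $t6=5-1=4
cmp $t6, 0  (cmp 4,0)
bgt L2: taken
lw $t1, 0($t7) → $t1=M[104]=-7
and $t1, $t1, 127 → $t1=(-7)&127=121
or $t1, $t1, 7 → $t1=121|7=127
add $t7, $t7, 4 → $t7=104+4=108
sub $t6, $t6, 1 → $t6=4-1=3
cmp $t6, 0  (cmp 3,0)
bgt L2: taken
lw $t1, 0($t7) → $t1=M[108]=14
and $t1, $t1, 127 → $t1=14&127=14
or $t1, $t1, 7 → $t1=14|7=15
add $t7, $t7, 4 → $t7=108+4=112
sub $t6, $t6, 1 → $t6=3-1=2
cmp $t6, 0  (cmp 2,0)
bgt L2: taken
lw $t1, 0($t7) → $t1=M[112]=-7
and $t1, $t1, 127 → $t1=(-7)&127=121
or $t1, $t1, 7 → $t1=121|7=127
add $t7, $t7, 4 → $t7=112+4=116
sub $t6, $t6, 1 → $t6=2-1=1
cmp $t6, 0  (cmp 1,0)
bgt L2: taken
lw $t1, 0($t7) → $t1=M[116]=20
and $t1, $t1, 127 → $t1=20&127=20
or $t1, $t1, 7 → $t1=20|7=23
add $t7, $t7, 4 → $t7=116+4=120
sub $t6, $t6, 1 → $t6=1-1=0
cmp $t6, 0  (cmp 0,0)
bgt L2: not taken
rem $t1, $t1, 15 → $t1=23%15=8
halt.
Total executed instructions: 40.

40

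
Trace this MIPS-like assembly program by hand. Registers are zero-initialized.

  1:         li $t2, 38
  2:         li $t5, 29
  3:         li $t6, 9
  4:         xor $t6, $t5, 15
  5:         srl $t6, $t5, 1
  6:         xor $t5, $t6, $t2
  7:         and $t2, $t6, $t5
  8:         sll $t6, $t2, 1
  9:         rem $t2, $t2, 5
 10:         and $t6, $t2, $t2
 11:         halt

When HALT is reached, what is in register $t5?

li $t2, 38 → $t2=38
li $t5, 29 → $t5=29
li $t6, 9 → $t6=9
xor $t6, $t5, 15 → $t6=29^15=18
srl $t6, $t5, 1 → $t6=29>>1=14
xor $t5, $t6, $t2 → $t5=14^38=40
and $t2, $t6, $t5 → $t2=14&40=8
sll $t6, $t2, 1 → $t6=8<<1=16
rem $t2, $t2, 5 → $t2=8%5=3
and $t6, $t2, $t2 → $t6=3&3=3
halt.

40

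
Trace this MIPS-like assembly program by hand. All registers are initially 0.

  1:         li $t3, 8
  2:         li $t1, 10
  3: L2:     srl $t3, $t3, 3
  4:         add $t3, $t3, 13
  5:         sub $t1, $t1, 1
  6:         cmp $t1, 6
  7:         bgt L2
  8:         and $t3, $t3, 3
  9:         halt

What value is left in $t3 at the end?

li $t3, 8 → $t3=8
li $t1, 10 → $t1=10
srl $t3, $t3, 3 → $t3=8>>3=1
add $t3, $t3, 13 → $t3=1+13=14
sub $t1, $t1, 1 → $t1=10-1=9
cmp $t1, 6  (cmp 9,6)
bgt L2: taken
srl $t3, $t3, 3 → $t3=14>>3=1
add $t3, $t3, 13 → $t3=1+13=14
sub $t1, $t1, 1 → $t1=9-1=8
cmp $t1, 6  (cmp 8,6)
bgt L2: taken
srl $t3, $t3, 3 → $t3=14>>3=1
add $t3, $t3, 13 → $t3=1+13=14
sub $t1, $t1, 1 → $t1=8-1=7
cmp $t1, 6  (cmp 7,6)
bgt L2: taken
srl $t3, $t3, 3 → $t3=14>>3=1
add $t3, $t3, 13 → $t3=1+13=14
sub $t1, $t1, 1 → $t1=7-1=6
cmp $t1, 6  (cmp 6,6)
bgt L2: not taken
and $t3, $t3, 3 → $t3=14&3=2
halt.

2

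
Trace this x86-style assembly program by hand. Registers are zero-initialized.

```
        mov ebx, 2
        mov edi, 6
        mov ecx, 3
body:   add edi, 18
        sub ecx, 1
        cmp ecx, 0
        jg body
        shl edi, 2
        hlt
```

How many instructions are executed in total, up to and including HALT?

ebx=2
edi=6
ecx=3
edi=6+18=24
ecx=3-1=2
cmp ecx, 0  (cmp 2,0)
jg body: taken
edi=24+18=42
ecx=2-1=1
cmp ecx, 0  (cmp 1,0)
jg body: taken
edi=42+18=60
ecx=1-1=0
cmp ecx, 0  (cmp 0,0)
jg body: not taken
edi=60<<2=240
halt.
Total executed instructions: 17.

17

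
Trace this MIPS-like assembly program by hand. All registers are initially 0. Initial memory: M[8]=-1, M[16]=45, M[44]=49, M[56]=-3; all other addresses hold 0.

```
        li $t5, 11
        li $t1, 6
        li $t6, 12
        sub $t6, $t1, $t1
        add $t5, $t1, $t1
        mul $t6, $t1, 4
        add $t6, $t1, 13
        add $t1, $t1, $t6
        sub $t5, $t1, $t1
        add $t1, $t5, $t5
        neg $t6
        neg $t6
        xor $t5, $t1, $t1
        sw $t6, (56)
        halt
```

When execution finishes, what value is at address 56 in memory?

$t5=11
$t1=6
$t6=12
$t6=6-6=0
$t5=6+6=12
$t6=6*4=24
$t6=6+13=19
$t1=6+19=25
$t5=25-25=0
$t1=0+0=0
$t6=-(19)=-19
$t6=-(-19)=19
$t5=0^0=0
sw $t6, (56) → M[56]=19
halt.

19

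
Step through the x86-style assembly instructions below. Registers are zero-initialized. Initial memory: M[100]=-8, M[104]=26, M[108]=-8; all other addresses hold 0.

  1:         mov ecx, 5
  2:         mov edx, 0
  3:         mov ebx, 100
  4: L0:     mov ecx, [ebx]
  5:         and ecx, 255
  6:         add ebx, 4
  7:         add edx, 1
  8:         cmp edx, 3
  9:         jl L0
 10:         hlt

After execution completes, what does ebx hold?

after mov ecx, 5: ecx=5
after mov edx, 0: edx=0
after mov ebx, 100: ebx=100
after mov ecx, [ebx]: ecx=M[100]=-8
after and ecx, 255: ecx=(-8)&255=248
after add ebx, 4: ebx=100+4=104
after add edx, 1: edx=0+1=1
cmp edx, 3  (cmp 1,3)
jl L0: taken
after mov ecx, [ebx]: ecx=M[104]=26
after and ecx, 255: ecx=26&255=26
after add ebx, 4: ebx=104+4=108
after add edx, 1: edx=1+1=2
cmp edx, 3  (cmp 2,3)
jl L0: taken
after mov ecx, [ebx]: ecx=M[108]=-8
after and ecx, 255: ecx=(-8)&255=248
after add ebx, 4: ebx=108+4=112
after add edx, 1: edx=2+1=3
cmp edx, 3  (cmp 3,3)
jl L0: not taken
halt.

112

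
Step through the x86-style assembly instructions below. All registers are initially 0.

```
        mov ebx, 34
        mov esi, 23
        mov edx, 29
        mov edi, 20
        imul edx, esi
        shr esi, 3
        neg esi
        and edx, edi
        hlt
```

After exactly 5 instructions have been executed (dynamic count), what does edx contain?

667

ebx=34
esi=23
edx=29
edi=20
edx=29*23=667
After step 5: edx = 667.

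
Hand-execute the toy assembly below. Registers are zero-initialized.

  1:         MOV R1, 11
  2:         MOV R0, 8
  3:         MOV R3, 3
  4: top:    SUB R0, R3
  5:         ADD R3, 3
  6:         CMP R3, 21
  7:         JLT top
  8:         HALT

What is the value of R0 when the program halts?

-55

R1=11
R0=8
R3=3
R0=8-3=5
R3=3+3=6
CMP R3, 21  (cmp 6,21)
JLT top: taken
R0=5-6=-1
R3=6+3=9
CMP R3, 21  (cmp 9,21)
JLT top: taken
R0=(-1)-9=-10
R3=9+3=12
CMP R3, 21  (cmp 12,21)
JLT top: taken
R0=(-10)-12=-22
R3=12+3=15
CMP R3, 21  (cmp 15,21)
JLT top: taken
R0=(-22)-15=-37
R3=15+3=18
CMP R3, 21  (cmp 18,21)
JLT top: taken
R0=(-37)-18=-55
R3=18+3=21
CMP R3, 21  (cmp 21,21)
JLT top: not taken
halt.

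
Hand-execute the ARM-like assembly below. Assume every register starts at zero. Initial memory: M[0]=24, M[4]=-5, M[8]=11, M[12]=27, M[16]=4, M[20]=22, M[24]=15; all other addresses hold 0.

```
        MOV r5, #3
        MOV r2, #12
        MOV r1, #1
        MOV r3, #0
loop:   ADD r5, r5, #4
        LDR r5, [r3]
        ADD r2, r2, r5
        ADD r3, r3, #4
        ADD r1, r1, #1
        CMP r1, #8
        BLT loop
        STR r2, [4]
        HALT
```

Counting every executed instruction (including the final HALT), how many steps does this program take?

55

MOV r5, #3 → r5=3
MOV r2, #12 → r2=12
MOV r1, #1 → r1=1
MOV r3, #0 → r3=0
ADD r5, r5, #4 → r5=3+4=7
LDR r5, [r3] → r5=M[0]=24
ADD r2, r2, r5 → r2=12+24=36
ADD r3, r3, #4 → r3=0+4=4
ADD r1, r1, #1 → r1=1+1=2
CMP r1, #8  (cmp 2,8)
BLT loop: taken
ADD r5, r5, #4 → r5=24+4=28
LDR r5, [r3] → r5=M[4]=-5
ADD r2, r2, r5 → r2=36+(-5)=31
ADD r3, r3, #4 → r3=4+4=8
ADD r1, r1, #1 → r1=2+1=3
CMP r1, #8  (cmp 3,8)
BLT loop: taken
ADD r5, r5, #4 → r5=(-5)+4=-1
LDR r5, [r3] → r5=M[8]=11
ADD r2, r2, r5 → r2=31+11=42
ADD r3, r3, #4 → r3=8+4=12
ADD r1, r1, #1 → r1=3+1=4
CMP r1, #8  (cmp 4,8)
BLT loop: taken
ADD r5, r5, #4 → r5=11+4=15
LDR r5, [r3] → r5=M[12]=27
ADD r2, r2, r5 → r2=42+27=69
ADD r3, r3, #4 → r3=12+4=16
ADD r1, r1, #1 → r1=4+1=5
CMP r1, #8  (cmp 5,8)
BLT loop: taken
ADD r5, r5, #4 → r5=27+4=31
LDR r5, [r3] → r5=M[16]=4
ADD r2, r2, r5 → r2=69+4=73
ADD r3, r3, #4 → r3=16+4=20
ADD r1, r1, #1 → r1=5+1=6
CMP r1, #8  (cmp 6,8)
BLT loop: taken
ADD r5, r5, #4 → r5=4+4=8
LDR r5, [r3] → r5=M[20]=22
ADD r2, r2, r5 → r2=73+22=95
ADD r3, r3, #4 → r3=20+4=24
ADD r1, r1, #1 → r1=6+1=7
CMP r1, #8  (cmp 7,8)
BLT loop: taken
ADD r5, r5, #4 → r5=22+4=26
LDR r5, [r3] → r5=M[24]=15
ADD r2, r2, r5 → r2=95+15=110
ADD r3, r3, #4 → r3=24+4=28
ADD r1, r1, #1 → r1=7+1=8
CMP r1, #8  (cmp 8,8)
BLT loop: not taken
STR r2, [4] → M[4]=110
halt.
Total executed instructions: 55.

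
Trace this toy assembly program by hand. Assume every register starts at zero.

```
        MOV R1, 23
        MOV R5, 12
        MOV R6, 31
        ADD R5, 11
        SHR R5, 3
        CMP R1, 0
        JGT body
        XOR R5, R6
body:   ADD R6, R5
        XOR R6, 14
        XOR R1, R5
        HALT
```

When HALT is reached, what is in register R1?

21

R1=23
R5=12
R6=31
R5=12+11=23
R5=23>>3=2
CMP R1, 0  (cmp 23,0)
JGT body: taken
R6=31+2=33
R6=33^14=47
R1=23^2=21
halt.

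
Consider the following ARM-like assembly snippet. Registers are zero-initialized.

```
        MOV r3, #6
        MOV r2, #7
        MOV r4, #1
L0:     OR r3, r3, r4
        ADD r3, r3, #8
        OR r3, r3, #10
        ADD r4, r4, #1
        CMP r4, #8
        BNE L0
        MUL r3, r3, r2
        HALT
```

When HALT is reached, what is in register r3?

after MOV r3, #6: r3=6
after MOV r2, #7: r2=7
after MOV r4, #1: r4=1
after OR r3, r3, r4: r3=6|1=7
after ADD r3, r3, #8: r3=7+8=15
after OR r3, r3, #10: r3=15|10=15
after ADD r4, r4, #1: r4=1+1=2
CMP r4, #8  (cmp 2,8)
BNE L0: taken
after OR r3, r3, r4: r3=15|2=15
after ADD r3, r3, #8: r3=15+8=23
after OR r3, r3, #10: r3=23|10=31
after ADD r4, r4, #1: r4=2+1=3
CMP r4, #8  (cmp 3,8)
BNE L0: taken
after OR r3, r3, r4: r3=31|3=31
after ADD r3, r3, #8: r3=31+8=39
after OR r3, r3, #10: r3=39|10=47
after ADD r4, r4, #1: r4=3+1=4
CMP r4, #8  (cmp 4,8)
BNE L0: taken
after OR r3, r3, r4: r3=47|4=47
after ADD r3, r3, #8: r3=47+8=55
after OR r3, r3, #10: r3=55|10=63
after ADD r4, r4, #1: r4=4+1=5
CMP r4, #8  (cmp 5,8)
BNE L0: taken
after OR r3, r3, r4: r3=63|5=63
after ADD r3, r3, #8: r3=63+8=71
after OR r3, r3, #10: r3=71|10=79
after ADD r4, r4, #1: r4=5+1=6
CMP r4, #8  (cmp 6,8)
BNE L0: taken
after OR r3, r3, r4: r3=79|6=79
after ADD r3, r3, #8: r3=79+8=87
after OR r3, r3, #10: r3=87|10=95
after ADD r4, r4, #1: r4=6+1=7
CMP r4, #8  (cmp 7,8)
BNE L0: taken
after OR r3, r3, r4: r3=95|7=95
after ADD r3, r3, #8: r3=95+8=103
after OR r3, r3, #10: r3=103|10=111
after ADD r4, r4, #1: r4=7+1=8
CMP r4, #8  (cmp 8,8)
BNE L0: not taken
after MUL r3, r3, r2: r3=111*7=777
halt.

777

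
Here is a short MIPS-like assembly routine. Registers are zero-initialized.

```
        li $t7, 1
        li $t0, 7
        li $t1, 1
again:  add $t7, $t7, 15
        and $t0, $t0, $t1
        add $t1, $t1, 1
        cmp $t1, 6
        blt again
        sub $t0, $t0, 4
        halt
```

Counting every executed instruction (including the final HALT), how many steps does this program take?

30

after li $t7, 1: $t7=1
after li $t0, 7: $t0=7
after li $t1, 1: $t1=1
after add $t7, $t7, 15: $t7=1+15=16
after and $t0, $t0, $t1: $t0=7&1=1
after add $t1, $t1, 1: $t1=1+1=2
cmp $t1, 6  (cmp 2,6)
blt again: taken
after add $t7, $t7, 15: $t7=16+15=31
after and $t0, $t0, $t1: $t0=1&2=0
after add $t1, $t1, 1: $t1=2+1=3
cmp $t1, 6  (cmp 3,6)
blt again: taken
after add $t7, $t7, 15: $t7=31+15=46
after and $t0, $t0, $t1: $t0=0&3=0
after add $t1, $t1, 1: $t1=3+1=4
cmp $t1, 6  (cmp 4,6)
blt again: taken
after add $t7, $t7, 15: $t7=46+15=61
after and $t0, $t0, $t1: $t0=0&4=0
after add $t1, $t1, 1: $t1=4+1=5
cmp $t1, 6  (cmp 5,6)
blt again: taken
after add $t7, $t7, 15: $t7=61+15=76
after and $t0, $t0, $t1: $t0=0&5=0
after add $t1, $t1, 1: $t1=5+1=6
cmp $t1, 6  (cmp 6,6)
blt again: not taken
after sub $t0, $t0, 4: $t0=0-4=-4
halt.
Total executed instructions: 30.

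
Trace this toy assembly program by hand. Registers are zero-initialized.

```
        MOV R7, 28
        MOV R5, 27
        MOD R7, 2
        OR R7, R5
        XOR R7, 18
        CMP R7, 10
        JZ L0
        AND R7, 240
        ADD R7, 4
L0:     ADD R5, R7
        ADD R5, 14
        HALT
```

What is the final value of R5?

after MOV R7, 28: R7=28
after MOV R5, 27: R5=27
after MOD R7, 2: R7=28%2=0
after OR R7, R5: R7=0|27=27
after XOR R7, 18: R7=27^18=9
CMP R7, 10  (cmp 9,10)
JZ L0: not taken
after AND R7, 240: R7=9&240=0
after ADD R7, 4: R7=0+4=4
after ADD R5, R7: R5=27+4=31
after ADD R5, 14: R5=31+14=45
halt.

45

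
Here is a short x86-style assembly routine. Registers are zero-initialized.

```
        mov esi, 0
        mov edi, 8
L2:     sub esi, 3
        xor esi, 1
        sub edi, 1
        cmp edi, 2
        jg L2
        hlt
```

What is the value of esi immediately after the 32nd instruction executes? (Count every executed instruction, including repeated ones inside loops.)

-24

after mov esi, 0: esi=0
after mov edi, 8: edi=8
after sub esi, 3: esi=0-3=-3
after xor esi, 1: esi=(-3)^1=-4
after sub edi, 1: edi=8-1=7
cmp edi, 2  (cmp 7,2)
jg L2: taken
after sub esi, 3: esi=(-4)-3=-7
after xor esi, 1: esi=(-7)^1=-8
after sub edi, 1: edi=7-1=6
cmp edi, 2  (cmp 6,2)
jg L2: taken
after sub esi, 3: esi=(-8)-3=-11
after xor esi, 1: esi=(-11)^1=-12
after sub edi, 1: edi=6-1=5
cmp edi, 2  (cmp 5,2)
jg L2: taken
after sub esi, 3: esi=(-12)-3=-15
after xor esi, 1: esi=(-15)^1=-16
after sub edi, 1: edi=5-1=4
cmp edi, 2  (cmp 4,2)
jg L2: taken
after sub esi, 3: esi=(-16)-3=-19
after xor esi, 1: esi=(-19)^1=-20
after sub edi, 1: edi=4-1=3
cmp edi, 2  (cmp 3,2)
jg L2: taken
after sub esi, 3: esi=(-20)-3=-23
after xor esi, 1: esi=(-23)^1=-24
after sub edi, 1: edi=3-1=2
cmp edi, 2  (cmp 2,2)
jg L2: not taken
After step 32: esi = -24.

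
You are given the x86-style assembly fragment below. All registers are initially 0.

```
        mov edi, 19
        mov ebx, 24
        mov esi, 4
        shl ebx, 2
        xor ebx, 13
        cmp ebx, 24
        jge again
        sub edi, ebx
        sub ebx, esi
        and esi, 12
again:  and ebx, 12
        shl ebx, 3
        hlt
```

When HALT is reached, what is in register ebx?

96

edi=19
ebx=24
esi=4
ebx=24<<2=96
ebx=96^13=109
cmp ebx, 24  (cmp 109,24)
jge again: taken
ebx=109&12=12
ebx=12<<3=96
halt.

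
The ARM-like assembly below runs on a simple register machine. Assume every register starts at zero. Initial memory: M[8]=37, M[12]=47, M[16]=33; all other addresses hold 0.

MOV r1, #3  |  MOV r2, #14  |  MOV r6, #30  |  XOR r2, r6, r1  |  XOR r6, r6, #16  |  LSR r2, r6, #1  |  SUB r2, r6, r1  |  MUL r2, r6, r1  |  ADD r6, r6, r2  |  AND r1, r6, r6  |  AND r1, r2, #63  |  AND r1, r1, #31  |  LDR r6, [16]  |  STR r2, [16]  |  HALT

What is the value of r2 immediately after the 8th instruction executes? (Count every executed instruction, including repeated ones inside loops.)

42

after MOV r1, #3: r1=3
after MOV r2, #14: r2=14
after MOV r6, #30: r6=30
after XOR r2, r6, r1: r2=30^3=29
after XOR r6, r6, #16: r6=30^16=14
after LSR r2, r6, #1: r2=14>>1=7
after SUB r2, r6, r1: r2=14-3=11
after MUL r2, r6, r1: r2=14*3=42
After step 8: r2 = 42.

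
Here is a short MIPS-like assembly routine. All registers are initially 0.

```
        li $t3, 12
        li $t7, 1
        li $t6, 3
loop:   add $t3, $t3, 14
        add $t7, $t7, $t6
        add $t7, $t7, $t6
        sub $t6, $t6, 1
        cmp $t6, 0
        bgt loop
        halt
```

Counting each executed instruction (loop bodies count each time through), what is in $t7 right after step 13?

after li $t3, 12: $t3=12
after li $t7, 1: $t7=1
after li $t6, 3: $t6=3
after add $t3, $t3, 14: $t3=12+14=26
after add $t7, $t7, $t6: $t7=1+3=4
after add $t7, $t7, $t6: $t7=4+3=7
after sub $t6, $t6, 1: $t6=3-1=2
cmp $t6, 0  (cmp 2,0)
bgt loop: taken
after add $t3, $t3, 14: $t3=26+14=40
after add $t7, $t7, $t6: $t7=7+2=9
after add $t7, $t7, $t6: $t7=9+2=11
after sub $t6, $t6, 1: $t6=2-1=1
After step 13: $t7 = 11.

11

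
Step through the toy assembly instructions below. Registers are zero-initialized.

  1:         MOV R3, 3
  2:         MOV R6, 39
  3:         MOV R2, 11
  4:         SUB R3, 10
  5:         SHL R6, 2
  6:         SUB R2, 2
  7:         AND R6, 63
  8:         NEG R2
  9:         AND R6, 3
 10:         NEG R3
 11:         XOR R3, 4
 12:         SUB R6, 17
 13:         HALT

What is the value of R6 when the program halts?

after MOV R3, 3: R3=3
after MOV R6, 39: R6=39
after MOV R2, 11: R2=11
after SUB R3, 10: R3=3-10=-7
after SHL R6, 2: R6=39<<2=156
after SUB R2, 2: R2=11-2=9
after AND R6, 63: R6=156&63=28
after NEG R2: R2=-(9)=-9
after AND R6, 3: R6=28&3=0
after NEG R3: R3=-(-7)=7
after XOR R3, 4: R3=7^4=3
after SUB R6, 17: R6=0-17=-17
halt.

-17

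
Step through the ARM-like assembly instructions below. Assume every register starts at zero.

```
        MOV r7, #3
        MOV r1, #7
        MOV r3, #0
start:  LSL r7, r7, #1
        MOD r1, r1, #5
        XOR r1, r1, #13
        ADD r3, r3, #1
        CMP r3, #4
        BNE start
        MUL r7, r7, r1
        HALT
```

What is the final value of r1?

after MOV r7, #3: r7=3
after MOV r1, #7: r1=7
after MOV r3, #0: r3=0
after LSL r7, r7, #1: r7=3<<1=6
after MOD r1, r1, #5: r1=7%5=2
after XOR r1, r1, #13: r1=2^13=15
after ADD r3, r3, #1: r3=0+1=1
CMP r3, #4  (cmp 1,4)
BNE start: taken
after LSL r7, r7, #1: r7=6<<1=12
after MOD r1, r1, #5: r1=15%5=0
after XOR r1, r1, #13: r1=0^13=13
after ADD r3, r3, #1: r3=1+1=2
CMP r3, #4  (cmp 2,4)
BNE start: taken
after LSL r7, r7, #1: r7=12<<1=24
after MOD r1, r1, #5: r1=13%5=3
after XOR r1, r1, #13: r1=3^13=14
after ADD r3, r3, #1: r3=2+1=3
CMP r3, #4  (cmp 3,4)
BNE start: taken
after LSL r7, r7, #1: r7=24<<1=48
after MOD r1, r1, #5: r1=14%5=4
after XOR r1, r1, #13: r1=4^13=9
after ADD r3, r3, #1: r3=3+1=4
CMP r3, #4  (cmp 4,4)
BNE start: not taken
after MUL r7, r7, r1: r7=48*9=432
halt.

9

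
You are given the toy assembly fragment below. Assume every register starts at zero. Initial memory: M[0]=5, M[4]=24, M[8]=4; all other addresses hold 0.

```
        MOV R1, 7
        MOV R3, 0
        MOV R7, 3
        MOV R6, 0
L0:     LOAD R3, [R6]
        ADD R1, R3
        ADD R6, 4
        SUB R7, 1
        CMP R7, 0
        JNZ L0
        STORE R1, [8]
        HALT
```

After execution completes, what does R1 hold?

R1=7
R3=0
R7=3
R6=0
R3=M[0]=5
R1=7+5=12
R6=0+4=4
R7=3-1=2
CMP R7, 0  (cmp 2,0)
JNZ L0: taken
R3=M[4]=24
R1=12+24=36
R6=4+4=8
R7=2-1=1
CMP R7, 0  (cmp 1,0)
JNZ L0: taken
R3=M[8]=4
R1=36+4=40
R6=8+4=12
R7=1-1=0
CMP R7, 0  (cmp 0,0)
JNZ L0: not taken
STORE R1, [8] → M[8]=40
halt.

40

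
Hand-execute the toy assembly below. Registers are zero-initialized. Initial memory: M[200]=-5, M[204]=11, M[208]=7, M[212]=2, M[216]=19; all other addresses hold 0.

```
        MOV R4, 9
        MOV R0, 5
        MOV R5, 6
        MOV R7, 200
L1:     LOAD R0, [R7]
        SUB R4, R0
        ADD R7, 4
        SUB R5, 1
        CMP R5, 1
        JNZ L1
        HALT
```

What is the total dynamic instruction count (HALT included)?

MOV R4, 9 → R4=9
MOV R0, 5 → R0=5
MOV R5, 6 → R5=6
MOV R7, 200 → R7=200
LOAD R0, [R7] → R0=M[200]=-5
SUB R4, R0 → R4=9-(-5)=14
ADD R7, 4 → R7=200+4=204
SUB R5, 1 → R5=6-1=5
CMP R5, 1  (cmp 5,1)
JNZ L1: taken
LOAD R0, [R7] → R0=M[204]=11
SUB R4, R0 → R4=14-11=3
ADD R7, 4 → R7=204+4=208
SUB R5, 1 → R5=5-1=4
CMP R5, 1  (cmp 4,1)
JNZ L1: taken
LOAD R0, [R7] → R0=M[208]=7
SUB R4, R0 → R4=3-7=-4
ADD R7, 4 → R7=208+4=212
SUB R5, 1 → R5=4-1=3
CMP R5, 1  (cmp 3,1)
JNZ L1: taken
LOAD R0, [R7] → R0=M[212]=2
SUB R4, R0 → R4=(-4)-2=-6
ADD R7, 4 → R7=212+4=216
SUB R5, 1 → R5=3-1=2
CMP R5, 1  (cmp 2,1)
JNZ L1: taken
LOAD R0, [R7] → R0=M[216]=19
SUB R4, R0 → R4=(-6)-19=-25
ADD R7, 4 → R7=216+4=220
SUB R5, 1 → R5=2-1=1
CMP R5, 1  (cmp 1,1)
JNZ L1: not taken
halt.
Total executed instructions: 35.

35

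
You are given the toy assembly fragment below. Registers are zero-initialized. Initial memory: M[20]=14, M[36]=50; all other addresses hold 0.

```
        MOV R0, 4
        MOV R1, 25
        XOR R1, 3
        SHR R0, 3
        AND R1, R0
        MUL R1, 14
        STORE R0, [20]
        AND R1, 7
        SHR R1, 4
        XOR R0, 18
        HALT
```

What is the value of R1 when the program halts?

after MOV R0, 4: R0=4
after MOV R1, 25: R1=25
after XOR R1, 3: R1=25^3=26
after SHR R0, 3: R0=4>>3=0
after AND R1, R0: R1=26&0=0
after MUL R1, 14: R1=0*14=0
STORE R0, [20] → M[20]=0
after AND R1, 7: R1=0&7=0
after SHR R1, 4: R1=0>>4=0
after XOR R0, 18: R0=0^18=18
halt.

0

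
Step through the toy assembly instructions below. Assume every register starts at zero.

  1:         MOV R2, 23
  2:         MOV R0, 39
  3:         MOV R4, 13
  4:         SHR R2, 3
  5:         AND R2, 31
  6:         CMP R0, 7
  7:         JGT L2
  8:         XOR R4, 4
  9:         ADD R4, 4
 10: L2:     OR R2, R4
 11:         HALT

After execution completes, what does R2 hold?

15

MOV R2, 23 → R2=23
MOV R0, 39 → R0=39
MOV R4, 13 → R4=13
SHR R2, 3 → R2=23>>3=2
AND R2, 31 → R2=2&31=2
CMP R0, 7  (cmp 39,7)
JGT L2: taken
OR R2, R4 → R2=2|13=15
halt.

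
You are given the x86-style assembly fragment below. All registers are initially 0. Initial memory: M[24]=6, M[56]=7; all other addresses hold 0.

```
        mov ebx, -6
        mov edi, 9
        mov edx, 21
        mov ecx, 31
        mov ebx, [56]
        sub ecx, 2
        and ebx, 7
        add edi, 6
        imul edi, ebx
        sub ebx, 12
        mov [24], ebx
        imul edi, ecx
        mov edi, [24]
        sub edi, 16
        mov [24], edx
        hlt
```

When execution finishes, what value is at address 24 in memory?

after mov ebx, -6: ebx=-6
after mov edi, 9: edi=9
after mov edx, 21: edx=21
after mov ecx, 31: ecx=31
after mov ebx, [56]: ebx=M[56]=7
after sub ecx, 2: ecx=31-2=29
after and ebx, 7: ebx=7&7=7
after add edi, 6: edi=9+6=15
after imul edi, ebx: edi=15*7=105
after sub ebx, 12: ebx=7-12=-5
mov [24], ebx → M[24]=-5
after imul edi, ecx: edi=105*29=3045
after mov edi, [24]: edi=M[24]=-5
after sub edi, 16: edi=(-5)-16=-21
mov [24], edx → M[24]=21
halt.

21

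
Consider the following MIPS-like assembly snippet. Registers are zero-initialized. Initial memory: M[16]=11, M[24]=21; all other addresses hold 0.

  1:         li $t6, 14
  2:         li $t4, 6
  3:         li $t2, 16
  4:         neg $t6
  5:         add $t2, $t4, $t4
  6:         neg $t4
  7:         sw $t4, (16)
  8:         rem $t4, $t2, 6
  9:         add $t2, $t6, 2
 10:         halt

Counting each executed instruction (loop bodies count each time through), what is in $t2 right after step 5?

$t6=14
$t4=6
$t2=16
$t6=-(14)=-14
$t2=6+6=12
After step 5: $t2 = 12.

12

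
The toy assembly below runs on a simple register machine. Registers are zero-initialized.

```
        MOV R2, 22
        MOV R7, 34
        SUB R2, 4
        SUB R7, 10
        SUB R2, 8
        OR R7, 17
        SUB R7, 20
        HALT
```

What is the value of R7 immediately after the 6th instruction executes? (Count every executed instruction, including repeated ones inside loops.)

25

MOV R2, 22 → R2=22
MOV R7, 34 → R7=34
SUB R2, 4 → R2=22-4=18
SUB R7, 10 → R7=34-10=24
SUB R2, 8 → R2=18-8=10
OR R7, 17 → R7=24|17=25
After step 6: R7 = 25.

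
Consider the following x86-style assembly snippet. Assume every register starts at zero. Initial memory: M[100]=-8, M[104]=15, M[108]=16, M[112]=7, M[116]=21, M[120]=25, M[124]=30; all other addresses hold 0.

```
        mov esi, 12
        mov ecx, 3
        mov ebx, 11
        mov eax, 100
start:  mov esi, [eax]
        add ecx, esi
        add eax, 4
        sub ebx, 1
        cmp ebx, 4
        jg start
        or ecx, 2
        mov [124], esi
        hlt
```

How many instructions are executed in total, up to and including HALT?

49

after mov esi, 12: esi=12
after mov ecx, 3: ecx=3
after mov ebx, 11: ebx=11
after mov eax, 100: eax=100
after mov esi, [eax]: esi=M[100]=-8
after add ecx, esi: ecx=3+(-8)=-5
after add eax, 4: eax=100+4=104
after sub ebx, 1: ebx=11-1=10
cmp ebx, 4  (cmp 10,4)
jg start: taken
after mov esi, [eax]: esi=M[104]=15
after add ecx, esi: ecx=(-5)+15=10
after add eax, 4: eax=104+4=108
after sub ebx, 1: ebx=10-1=9
cmp ebx, 4  (cmp 9,4)
jg start: taken
after mov esi, [eax]: esi=M[108]=16
after add ecx, esi: ecx=10+16=26
after add eax, 4: eax=108+4=112
after sub ebx, 1: ebx=9-1=8
cmp ebx, 4  (cmp 8,4)
jg start: taken
after mov esi, [eax]: esi=M[112]=7
after add ecx, esi: ecx=26+7=33
after add eax, 4: eax=112+4=116
after sub ebx, 1: ebx=8-1=7
cmp ebx, 4  (cmp 7,4)
jg start: taken
after mov esi, [eax]: esi=M[116]=21
after add ecx, esi: ecx=33+21=54
after add eax, 4: eax=116+4=120
after sub ebx, 1: ebx=7-1=6
cmp ebx, 4  (cmp 6,4)
jg start: taken
after mov esi, [eax]: esi=M[120]=25
after add ecx, esi: ecx=54+25=79
after add eax, 4: eax=120+4=124
after sub ebx, 1: ebx=6-1=5
cmp ebx, 4  (cmp 5,4)
jg start: taken
after mov esi, [eax]: esi=M[124]=30
after add ecx, esi: ecx=79+30=109
after add eax, 4: eax=124+4=128
after sub ebx, 1: ebx=5-1=4
cmp ebx, 4  (cmp 4,4)
jg start: not taken
after or ecx, 2: ecx=109|2=111
mov [124], esi → M[124]=30
halt.
Total executed instructions: 49.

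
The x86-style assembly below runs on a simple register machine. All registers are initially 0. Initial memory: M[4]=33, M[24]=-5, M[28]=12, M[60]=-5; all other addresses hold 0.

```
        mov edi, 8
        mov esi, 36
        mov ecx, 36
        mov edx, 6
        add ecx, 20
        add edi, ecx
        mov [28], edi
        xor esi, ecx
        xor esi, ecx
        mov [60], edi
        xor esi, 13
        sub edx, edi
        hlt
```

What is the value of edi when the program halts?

64

mov edi, 8 → edi=8
mov esi, 36 → esi=36
mov ecx, 36 → ecx=36
mov edx, 6 → edx=6
add ecx, 20 → ecx=36+20=56
add edi, ecx → edi=8+56=64
mov [28], edi → M[28]=64
xor esi, ecx → esi=36^56=28
xor esi, ecx → esi=28^56=36
mov [60], edi → M[60]=64
xor esi, 13 → esi=36^13=41
sub edx, edi → edx=6-64=-58
halt.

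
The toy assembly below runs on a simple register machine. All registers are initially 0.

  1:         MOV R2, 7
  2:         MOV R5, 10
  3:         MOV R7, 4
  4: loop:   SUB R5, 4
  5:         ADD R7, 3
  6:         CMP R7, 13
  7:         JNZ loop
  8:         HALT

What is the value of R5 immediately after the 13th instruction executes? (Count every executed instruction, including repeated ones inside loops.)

after MOV R2, 7: R2=7
after MOV R5, 10: R5=10
after MOV R7, 4: R7=4
after SUB R5, 4: R5=10-4=6
after ADD R7, 3: R7=4+3=7
CMP R7, 13  (cmp 7,13)
JNZ loop: taken
after SUB R5, 4: R5=6-4=2
after ADD R7, 3: R7=7+3=10
CMP R7, 13  (cmp 10,13)
JNZ loop: taken
after SUB R5, 4: R5=2-4=-2
after ADD R7, 3: R7=10+3=13
After step 13: R5 = -2.

-2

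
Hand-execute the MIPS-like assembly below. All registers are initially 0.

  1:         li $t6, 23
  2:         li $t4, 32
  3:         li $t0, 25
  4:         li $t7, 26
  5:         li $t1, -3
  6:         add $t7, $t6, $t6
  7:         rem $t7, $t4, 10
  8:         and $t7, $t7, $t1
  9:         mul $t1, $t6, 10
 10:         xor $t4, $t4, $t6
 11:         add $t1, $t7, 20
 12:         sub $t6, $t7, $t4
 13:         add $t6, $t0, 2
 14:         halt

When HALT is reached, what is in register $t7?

li $t6, 23 → $t6=23
li $t4, 32 → $t4=32
li $t0, 25 → $t0=25
li $t7, 26 → $t7=26
li $t1, -3 → $t1=-3
add $t7, $t6, $t6 → $t7=23+23=46
rem $t7, $t4, 10 → $t7=32%10=2
and $t7, $t7, $t1 → $t7=2&(-3)=0
mul $t1, $t6, 10 → $t1=23*10=230
xor $t4, $t4, $t6 → $t4=32^23=55
add $t1, $t7, 20 → $t1=0+20=20
sub $t6, $t7, $t4 → $t6=0-55=-55
add $t6, $t0, 2 → $t6=25+2=27
halt.

0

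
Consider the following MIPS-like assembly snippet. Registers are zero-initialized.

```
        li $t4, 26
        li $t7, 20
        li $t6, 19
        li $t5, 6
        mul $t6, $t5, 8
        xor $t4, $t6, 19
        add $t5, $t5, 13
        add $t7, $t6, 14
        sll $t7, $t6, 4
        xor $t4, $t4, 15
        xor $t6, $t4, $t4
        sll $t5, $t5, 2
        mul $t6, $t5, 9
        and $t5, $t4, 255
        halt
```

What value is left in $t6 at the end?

684

li $t4, 26 → $t4=26
li $t7, 20 → $t7=20
li $t6, 19 → $t6=19
li $t5, 6 → $t5=6
mul $t6, $t5, 8 → $t6=6*8=48
xor $t4, $t6, 19 → $t4=48^19=35
add $t5, $t5, 13 → $t5=6+13=19
add $t7, $t6, 14 → $t7=48+14=62
sll $t7, $t6, 4 → $t7=48<<4=768
xor $t4, $t4, 15 → $t4=35^15=44
xor $t6, $t4, $t4 → $t6=44^44=0
sll $t5, $t5, 2 → $t5=19<<2=76
mul $t6, $t5, 9 → $t6=76*9=684
and $t5, $t4, 255 → $t5=44&255=44
halt.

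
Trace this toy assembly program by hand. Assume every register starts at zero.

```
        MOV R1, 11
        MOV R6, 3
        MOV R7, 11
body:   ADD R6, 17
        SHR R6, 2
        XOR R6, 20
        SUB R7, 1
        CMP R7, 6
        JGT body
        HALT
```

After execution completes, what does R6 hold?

30

R1=11
R6=3
R7=11
R6=3+17=20
R6=20>>2=5
R6=5^20=17
R7=11-1=10
CMP R7, 6  (cmp 10,6)
JGT body: taken
R6=17+17=34
R6=34>>2=8
R6=8^20=28
R7=10-1=9
CMP R7, 6  (cmp 9,6)
JGT body: taken
R6=28+17=45
R6=45>>2=11
R6=11^20=31
R7=9-1=8
CMP R7, 6  (cmp 8,6)
JGT body: taken
R6=31+17=48
R6=48>>2=12
R6=12^20=24
R7=8-1=7
CMP R7, 6  (cmp 7,6)
JGT body: taken
R6=24+17=41
R6=41>>2=10
R6=10^20=30
R7=7-1=6
CMP R7, 6  (cmp 6,6)
JGT body: not taken
halt.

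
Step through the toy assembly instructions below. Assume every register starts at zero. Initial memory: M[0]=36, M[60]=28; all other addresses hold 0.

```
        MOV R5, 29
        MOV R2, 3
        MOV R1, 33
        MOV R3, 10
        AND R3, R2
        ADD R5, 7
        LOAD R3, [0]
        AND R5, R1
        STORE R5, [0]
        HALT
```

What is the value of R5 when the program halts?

32

MOV R5, 29 → R5=29
MOV R2, 3 → R2=3
MOV R1, 33 → R1=33
MOV R3, 10 → R3=10
AND R3, R2 → R3=10&3=2
ADD R5, 7 → R5=29+7=36
LOAD R3, [0] → R3=M[0]=36
AND R5, R1 → R5=36&33=32
STORE R5, [0] → M[0]=32
halt.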